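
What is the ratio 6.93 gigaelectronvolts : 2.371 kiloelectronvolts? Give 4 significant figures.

2923000

(6.93e9) / (2.371e3) = 2.9228e6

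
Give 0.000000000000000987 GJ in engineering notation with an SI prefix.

987 nJ

= 987 × 10^-9 J; 10^-9 is nano.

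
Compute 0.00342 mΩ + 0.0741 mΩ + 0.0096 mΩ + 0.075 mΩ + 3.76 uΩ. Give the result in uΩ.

165.88 uΩ

In uΩ:
  0.00342 mΩ = 0.00342 × 10^3 uΩ = 3.42
  0.0741 mΩ = 0.0741 × 10^3 uΩ = 74.1
  0.0096 mΩ = 0.0096 × 10^3 uΩ = 9.6
  0.075 mΩ = 0.075 × 10^3 uΩ = 75
  3.76 uΩ → 3.76
Sum: 3.42 + 74.1 + 9.6 + 75 + 3.76 = 165.88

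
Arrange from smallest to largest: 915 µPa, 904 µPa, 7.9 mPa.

915 µPa = 0.000915 Pa
904 µPa = 0.000904 Pa
7.9 mPa = 0.0079 Pa

904 µPa < 915 µPa < 7.9 mPa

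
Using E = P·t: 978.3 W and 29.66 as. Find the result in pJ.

0.029016378 pJ

978.3 × 29.66 × 10^-18 = 29016.378 × 10^-18 J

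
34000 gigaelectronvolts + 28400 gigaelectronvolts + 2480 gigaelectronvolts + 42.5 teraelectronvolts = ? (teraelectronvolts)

107.38 teraelectronvolts

In teraelectronvolts:
  34000 gigaelectronvolts = 34000e-3 teraelectronvolts = 34
  28400 gigaelectronvolts = 28400e-3 teraelectronvolts = 28.4
  2480 gigaelectronvolts = 2480e-3 teraelectronvolts = 2.48
  42.5 teraelectronvolts → 42.5
Sum: 34 + 28.4 + 2.48 + 42.5 = 107.38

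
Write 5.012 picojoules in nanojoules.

pico = 10⁻¹², nano = 10⁻⁹; factor is 10⁻³.
5.012 × 10⁻³ = 0.005012

0.005012 nanojoules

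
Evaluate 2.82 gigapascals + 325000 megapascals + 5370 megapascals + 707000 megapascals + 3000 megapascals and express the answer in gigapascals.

1043.19 gigapascals

In gigapascals:
  2.82 gigapascals → 2.82
  325000 megapascals = 325000 × 10⁻³ gigapascals = 325
  5370 megapascals = 5370 × 10⁻³ gigapascals = 5.37
  707000 megapascals = 707000 × 10⁻³ gigapascals = 707
  3000 megapascals = 3000 × 10⁻³ gigapascals = 3
Sum: 2.82 + 325 + 5.37 + 707 + 3 = 1043.19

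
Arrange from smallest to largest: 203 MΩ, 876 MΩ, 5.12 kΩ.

5.12 kΩ < 203 MΩ < 876 MΩ

203 MΩ = 203000000 Ω
876 MΩ = 876000000 Ω
5.12 kΩ = 5120 Ω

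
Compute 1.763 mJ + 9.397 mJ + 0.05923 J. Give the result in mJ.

70.39 mJ

In mJ:
  1.763 mJ → 1.763
  9.397 mJ → 9.397
  0.05923 J = 0.05923 × 10³ mJ = 59.23
Sum: 1.763 + 9.397 + 59.23 = 70.39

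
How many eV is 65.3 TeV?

65300000000000 eV

tera = 10^12, (no prefix) = 10^0; factor is 10^12.
65.3 × 10^12 = 65300000000000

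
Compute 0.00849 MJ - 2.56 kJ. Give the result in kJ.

In kJ:
  0.00849 MJ = 0.00849 × 10^3 kJ = 8.49
  2.56 kJ → 2.56
Difference: 8.49 - 2.56 = 5.93

5.93 kJ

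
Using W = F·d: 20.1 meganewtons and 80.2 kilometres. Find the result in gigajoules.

1612.02 gigajoules

20.1e6 × 80.2e3 = 1612.02e9 J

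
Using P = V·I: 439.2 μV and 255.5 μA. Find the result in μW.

0.1122156 μW

439.2e-6 × 255.5e-6 = 112215.6e-12 W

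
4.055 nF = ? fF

nano = 10⁻⁹, femto = 10⁻¹⁵; factor is 10⁶.
4.055 × 10⁶ = 4055000

4055000 fF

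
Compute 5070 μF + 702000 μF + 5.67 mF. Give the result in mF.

In mF:
  5070 μF = 5070 × 10^-3 mF = 5.07
  702000 μF = 702000 × 10^-3 mF = 702
  5.67 mF → 5.67
Sum: 5.07 + 702 + 5.67 = 712.74

712.74 mF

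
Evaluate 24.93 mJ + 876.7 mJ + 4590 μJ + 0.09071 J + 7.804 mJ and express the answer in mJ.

1004.734 mJ

In mJ:
  24.93 mJ → 24.93
  876.7 mJ → 876.7
  4590 μJ = 4590 × 10^-3 mJ = 4.59
  0.09071 J = 0.09071 × 10^3 mJ = 90.71
  7.804 mJ → 7.804
Sum: 24.93 + 876.7 + 4.59 + 90.71 + 7.804 = 1004.734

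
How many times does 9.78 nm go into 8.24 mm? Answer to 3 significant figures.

843000

(8.24e-3) / (9.78e-9) = 0.8425e6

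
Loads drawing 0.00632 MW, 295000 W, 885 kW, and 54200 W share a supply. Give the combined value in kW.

In kW:
  0.00632 MW = 0.00632 × 10³ kW = 6.32
  295000 W = 295000 × 10⁻³ kW = 295
  885 kW → 885
  54200 W = 54200 × 10⁻³ kW = 54.2
Sum: 6.32 + 295 + 885 + 54.2 = 1240.52

1240.52 kW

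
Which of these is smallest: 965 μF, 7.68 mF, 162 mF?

965 μF = 0.000965 F
7.68 mF = 0.00768 F
162 mF = 0.162 F

965 μF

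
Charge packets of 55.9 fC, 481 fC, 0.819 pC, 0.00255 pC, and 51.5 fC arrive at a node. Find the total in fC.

1409.95 fC

In fC:
  55.9 fC → 55.9
  481 fC → 481
  0.819 pC = 0.819 × 10³ fC = 819
  0.00255 pC = 0.00255 × 10³ fC = 2.55
  51.5 fC → 51.5
Sum: 55.9 + 481 + 819 + 2.55 + 51.5 = 1409.95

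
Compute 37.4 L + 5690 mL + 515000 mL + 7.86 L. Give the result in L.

565.95 L

In L:
  37.4 L → 37.4
  5690 mL = 5690 × 10⁻³ L = 5.69
  515000 mL = 515000 × 10⁻³ L = 515
  7.86 L → 7.86
Sum: 37.4 + 5.69 + 515 + 7.86 = 565.95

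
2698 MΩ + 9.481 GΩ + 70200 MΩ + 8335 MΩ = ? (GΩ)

In GΩ:
  2698 MΩ = 2698 × 10⁻³ GΩ = 2.698
  9.481 GΩ → 9.481
  70200 MΩ = 70200 × 10⁻³ GΩ = 70.2
  8335 MΩ = 8335 × 10⁻³ GΩ = 8.335
Sum: 2.698 + 9.481 + 70.2 + 8.335 = 90.714

90.714 GΩ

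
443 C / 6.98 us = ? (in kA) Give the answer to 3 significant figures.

(443) / (6.98 × 10⁻⁶) = 63.467 × 10⁶ A

63500 kA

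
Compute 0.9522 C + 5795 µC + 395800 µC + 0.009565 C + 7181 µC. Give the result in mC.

1370.541 mC

In mC:
  0.9522 C = 0.9522e3 mC = 952.2
  5795 µC = 5795e-3 mC = 5.795
  395800 µC = 395800e-3 mC = 395.8
  0.009565 C = 0.009565e3 mC = 9.565
  7181 µC = 7181e-3 mC = 7.181
Sum: 952.2 + 5.795 + 395.8 + 9.565 + 7.181 = 1370.541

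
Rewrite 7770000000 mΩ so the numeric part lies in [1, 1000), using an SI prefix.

7.77 MΩ

= 7.77 × 10⁶ Ω; 10⁶ is mega.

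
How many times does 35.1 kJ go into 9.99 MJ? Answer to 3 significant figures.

(9.99 × 10^6) / (35.1 × 10^3) = 0.2846 × 10^3

285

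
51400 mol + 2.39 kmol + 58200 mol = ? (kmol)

111.99 kmol

In kmol:
  51400 mol = 51400 × 10^-3 kmol = 51.4
  2.39 kmol → 2.39
  58200 mol = 58200 × 10^-3 kmol = 58.2
Sum: 51.4 + 2.39 + 58.2 = 111.99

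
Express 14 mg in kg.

milli = 10^-3, kilo = 10^3; factor is 10^-6.
14 × 10^-6 = 0.000014

0.000014 kg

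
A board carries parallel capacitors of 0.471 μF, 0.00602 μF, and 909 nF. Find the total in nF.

1386.02 nF

In nF:
  0.471 μF = 0.471e3 nF = 471
  0.00602 μF = 0.00602e3 nF = 6.02
  909 nF → 909
Sum: 471 + 6.02 + 909 = 1386.02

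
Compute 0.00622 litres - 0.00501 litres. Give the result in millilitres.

In millilitres:
  0.00622 litres = 0.00622e3 millilitres = 6.22
  0.00501 litres = 0.00501e3 millilitres = 5.01
Difference: 6.22 - 5.01 = 1.21

1.21 millilitres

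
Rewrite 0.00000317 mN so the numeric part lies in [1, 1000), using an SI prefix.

= 3.17e-9 N; 1e-9 is nano.

3.17 nN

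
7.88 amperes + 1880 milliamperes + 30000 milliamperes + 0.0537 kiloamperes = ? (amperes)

93.46 amperes

In amperes:
  7.88 amperes → 7.88
  1880 milliamperes = 1880e-3 amperes = 1.88
  30000 milliamperes = 30000e-3 amperes = 30
  0.0537 kiloamperes = 0.0537e3 amperes = 53.7
Sum: 7.88 + 1.88 + 30 + 53.7 = 93.46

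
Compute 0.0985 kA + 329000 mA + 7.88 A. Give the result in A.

435.38 A

In A:
  0.0985 kA = 0.0985 × 10^3 A = 98.5
  329000 mA = 329000 × 10^-3 A = 329
  7.88 A → 7.88
Sum: 98.5 + 329 + 7.88 = 435.38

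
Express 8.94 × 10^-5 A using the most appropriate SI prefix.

= 89.4 × 10^-6 A; 10^-6 is micro.

89.4 uA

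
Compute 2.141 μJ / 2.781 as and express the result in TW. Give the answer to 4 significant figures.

(2.141 × 10⁻⁶) / (2.781 × 10⁻¹⁸) = 0.769867 × 10¹² W

0.7699 TW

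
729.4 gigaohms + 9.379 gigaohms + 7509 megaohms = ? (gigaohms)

746.288 gigaohms

In gigaohms:
  729.4 gigaohms → 729.4
  9.379 gigaohms → 9.379
  7509 megaohms = 7509 × 10⁻³ gigaohms = 7.509
Sum: 729.4 + 9.379 + 7.509 = 746.288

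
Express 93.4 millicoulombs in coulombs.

0.0934 coulombs

milli = 10⁻³, (no prefix) = 10⁰; factor is 10⁻³.
93.4 × 10⁻³ = 0.0934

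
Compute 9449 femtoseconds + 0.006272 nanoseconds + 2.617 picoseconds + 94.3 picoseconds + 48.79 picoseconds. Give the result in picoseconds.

In picoseconds:
  9449 femtoseconds = 9449 × 10^-3 picoseconds = 9.449
  0.006272 nanoseconds = 0.006272 × 10^3 picoseconds = 6.272
  2.617 picoseconds → 2.617
  94.3 picoseconds → 94.3
  48.79 picoseconds → 48.79
Sum: 9.449 + 6.272 + 2.617 + 94.3 + 48.79 = 161.428

161.428 picoseconds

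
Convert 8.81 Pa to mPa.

8810 mPa

(no prefix) = 1e0, milli = 1e-3; factor is 1e3.
8.81 × 1e3 = 8810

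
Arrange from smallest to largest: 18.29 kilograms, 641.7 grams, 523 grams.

523 grams < 641.7 grams < 18.29 kilograms

18.29 kilograms = 18290 grams
641.7 grams = 641.7 grams
523 grams = 523 grams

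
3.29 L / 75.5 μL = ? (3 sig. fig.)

43600

(3.29) / (75.5e-6) = 0.04358e6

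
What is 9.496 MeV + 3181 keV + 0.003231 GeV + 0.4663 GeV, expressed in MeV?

482.208 MeV

In MeV:
  9.496 MeV → 9.496
  3181 keV = 3181 × 10⁻³ MeV = 3.181
  0.003231 GeV = 0.003231 × 10³ MeV = 3.231
  0.4663 GeV = 0.4663 × 10³ MeV = 466.3
Sum: 9.496 + 3.181 + 3.231 + 466.3 = 482.208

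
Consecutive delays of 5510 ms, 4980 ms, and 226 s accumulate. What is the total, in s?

236.49 s

In s:
  5510 ms = 5510e-3 s = 5.51
  4980 ms = 4980e-3 s = 4.98
  226 s → 226
Sum: 5.51 + 4.98 + 226 = 236.49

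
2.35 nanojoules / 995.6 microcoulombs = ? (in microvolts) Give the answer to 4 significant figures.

(2.35e-9) / (995.6e-6) = 0.00236039e-3 V

2.360 microvolts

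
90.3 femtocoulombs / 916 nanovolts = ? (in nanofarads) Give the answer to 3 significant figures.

98.6 nanofarads

(90.3 × 10^-15) / (916 × 10^-9) = 0.098581 × 10^-6 F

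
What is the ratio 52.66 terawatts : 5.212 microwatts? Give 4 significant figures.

10100000000000000000

(52.66 × 10¹²) / (5.212 × 10⁻⁶) = 10.104 × 10¹⁸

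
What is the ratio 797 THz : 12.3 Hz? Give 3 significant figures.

64800000000000

(797 × 10¹²) / (12.3) = 64.8 × 10¹²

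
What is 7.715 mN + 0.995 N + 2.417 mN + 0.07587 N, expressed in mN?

1081.002 mN

In mN:
  7.715 mN → 7.715
  0.995 N = 0.995 × 10^3 mN = 995
  2.417 mN → 2.417
  0.07587 N = 0.07587 × 10^3 mN = 75.87
Sum: 7.715 + 995 + 2.417 + 75.87 = 1081.002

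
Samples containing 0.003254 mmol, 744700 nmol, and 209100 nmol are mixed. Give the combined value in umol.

957.054 umol

In umol:
  0.003254 mmol = 0.003254 × 10^3 umol = 3.254
  744700 nmol = 744700 × 10^-3 umol = 744.7
  209100 nmol = 209100 × 10^-3 umol = 209.1
Sum: 3.254 + 744.7 + 209.1 = 957.054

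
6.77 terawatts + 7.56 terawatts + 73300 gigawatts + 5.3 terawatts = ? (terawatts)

92.93 terawatts

In terawatts:
  6.77 terawatts → 6.77
  7.56 terawatts → 7.56
  73300 gigawatts = 73300e-3 terawatts = 73.3
  5.3 terawatts → 5.3
Sum: 6.77 + 7.56 + 73.3 + 5.3 = 92.93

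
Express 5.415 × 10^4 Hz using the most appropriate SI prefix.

54.15 kHz

= 54.15 × 10^3 Hz; 10^3 is kilo.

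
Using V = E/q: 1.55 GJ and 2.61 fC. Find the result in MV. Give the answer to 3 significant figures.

(1.55 × 10^9) / (2.61 × 10^-15) = 0.59387 × 10^24 V

594000000000000000 MV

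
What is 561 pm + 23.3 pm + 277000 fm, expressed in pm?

In pm:
  561 pm → 561
  23.3 pm → 23.3
  277000 fm = 277000 × 10^-3 pm = 277
Sum: 561 + 23.3 + 277 = 861.3

861.3 pm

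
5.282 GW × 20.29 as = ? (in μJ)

0.10717178 μJ

5.282 × 10^9 × 20.29 × 10^-18 = 107.17178 × 10^-9 J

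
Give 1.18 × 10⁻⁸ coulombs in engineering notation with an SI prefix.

= 11.8 × 10⁻⁹ coulombs; 10⁻⁹ is nano.

11.8 nanocoulombs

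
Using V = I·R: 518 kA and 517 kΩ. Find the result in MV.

267806 MV

518 × 10^3 × 517 × 10^3 = 267806 × 10^6 V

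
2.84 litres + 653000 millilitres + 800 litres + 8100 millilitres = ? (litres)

In litres:
  2.84 litres → 2.84
  653000 millilitres = 653000e-3 litres = 653
  800 litres → 800
  8100 millilitres = 8100e-3 litres = 8.1
Sum: 2.84 + 653 + 800 + 8.1 = 1463.94

1463.94 litres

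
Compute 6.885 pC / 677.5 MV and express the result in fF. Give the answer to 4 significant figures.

0.00001016 fF

(6.885e-12) / (677.5e6) = 0.0101624e-18 F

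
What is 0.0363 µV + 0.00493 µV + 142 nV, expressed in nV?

183.23 nV

In nV:
  0.0363 µV = 0.0363e3 nV = 36.3
  0.00493 µV = 0.00493e3 nV = 4.93
  142 nV → 142
Sum: 36.3 + 4.93 + 142 = 183.23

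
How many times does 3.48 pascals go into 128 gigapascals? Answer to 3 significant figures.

36800000000

(128 × 10^9) / (3.48) = 36.78 × 10^9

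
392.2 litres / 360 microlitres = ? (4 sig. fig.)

(392.2) / (360e-6) = 1.0894e6

1089000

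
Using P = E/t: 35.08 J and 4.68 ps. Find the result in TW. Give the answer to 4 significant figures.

7.496 TW

(35.08) / (4.68 × 10^-12) = 7.49573 × 10^12 W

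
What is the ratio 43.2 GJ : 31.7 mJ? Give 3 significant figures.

1360000000000

(43.2 × 10^9) / (31.7 × 10^-3) = 1.363 × 10^12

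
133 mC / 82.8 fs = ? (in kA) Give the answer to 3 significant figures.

(133 × 10⁻³) / (82.8 × 10⁻¹⁵) = 1.6063 × 10¹² A

1610000000 kA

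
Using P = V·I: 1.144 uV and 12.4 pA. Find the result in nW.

1.144 × 10⁻⁶ × 12.4 × 10⁻¹² = 14.1856 × 10⁻¹⁸ W

0.0000000141856 nW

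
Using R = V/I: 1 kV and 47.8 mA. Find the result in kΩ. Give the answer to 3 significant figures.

20.9 kΩ

(1 × 10^3) / (47.8 × 10^-3) = 0.020921 × 10^6 Ω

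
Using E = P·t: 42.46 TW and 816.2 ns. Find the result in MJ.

42.46 × 10¹² × 816.2 × 10⁻⁹ = 34655.852 × 10³ J

34.655852 MJ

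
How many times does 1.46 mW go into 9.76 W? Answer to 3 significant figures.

(9.76) / (1.46 × 10⁻³) = 6.685 × 10³

6680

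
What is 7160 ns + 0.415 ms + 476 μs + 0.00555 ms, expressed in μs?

903.71 μs

In μs:
  7160 ns = 7160 × 10^-3 μs = 7.16
  0.415 ms = 0.415 × 10^3 μs = 415
  476 μs → 476
  0.00555 ms = 0.00555 × 10^3 μs = 5.55
Sum: 7.16 + 415 + 476 + 5.55 = 903.71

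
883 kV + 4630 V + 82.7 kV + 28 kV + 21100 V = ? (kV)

1019.43 kV

In kV:
  883 kV → 883
  4630 V = 4630 × 10^-3 kV = 4.63
  82.7 kV → 82.7
  28 kV → 28
  21100 V = 21100 × 10^-3 kV = 21.1
Sum: 883 + 4.63 + 82.7 + 28 + 21.1 = 1019.43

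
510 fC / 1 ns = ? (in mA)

(510e-15) / (1e-9) = 510e-6 A

0.51 mA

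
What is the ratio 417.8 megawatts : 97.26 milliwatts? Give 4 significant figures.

4296000000

(417.8e6) / (97.26e-3) = 4.2957e9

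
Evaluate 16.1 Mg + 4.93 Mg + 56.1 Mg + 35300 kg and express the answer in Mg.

In Mg:
  16.1 Mg → 16.1
  4.93 Mg → 4.93
  56.1 Mg → 56.1
  35300 kg = 35300 × 10^-3 Mg = 35.3
Sum: 16.1 + 4.93 + 56.1 + 35.3 = 112.43

112.43 Mg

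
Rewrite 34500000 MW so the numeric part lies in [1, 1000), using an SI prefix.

34.5 TW

= 34.5 × 10¹² W; 10¹² is tera.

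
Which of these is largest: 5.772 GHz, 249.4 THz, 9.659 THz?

5.772 GHz = 5772000000 Hz
249.4 THz = 249400000000000 Hz
9.659 THz = 9659000000000 Hz

249.4 THz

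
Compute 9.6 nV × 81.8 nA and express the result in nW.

0.00000078528 nW

9.6 × 10⁻⁹ × 81.8 × 10⁻⁹ = 785.28 × 10⁻¹⁸ W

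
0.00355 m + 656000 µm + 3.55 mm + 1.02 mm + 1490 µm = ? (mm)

In mm:
  0.00355 m = 0.00355 × 10³ mm = 3.55
  656000 µm = 656000 × 10⁻³ mm = 656
  3.55 mm → 3.55
  1.02 mm → 1.02
  1490 µm = 1490 × 10⁻³ mm = 1.49
Sum: 3.55 + 656 + 3.55 + 1.02 + 1.49 = 665.61

665.61 mm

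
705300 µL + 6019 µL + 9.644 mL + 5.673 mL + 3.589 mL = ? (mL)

In mL:
  705300 µL = 705300e-3 mL = 705.3
  6019 µL = 6019e-3 mL = 6.019
  9.644 mL → 9.644
  5.673 mL → 5.673
  3.589 mL → 3.589
Sum: 705.3 + 6.019 + 9.644 + 5.673 + 3.589 = 730.225

730.225 mL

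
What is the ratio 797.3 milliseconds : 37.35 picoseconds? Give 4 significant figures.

21350000000

(797.3 × 10⁻³) / (37.35 × 10⁻¹²) = 21.347 × 10⁹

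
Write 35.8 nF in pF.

nano = 10^-9, pico = 10^-12; factor is 10^3.
35.8 × 10^3 = 35800

35800 pF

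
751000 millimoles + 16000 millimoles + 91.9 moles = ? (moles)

In moles:
  751000 millimoles = 751000 × 10^-3 moles = 751
  16000 millimoles = 16000 × 10^-3 moles = 16
  91.9 moles → 91.9
Sum: 751 + 16 + 91.9 = 858.9

858.9 moles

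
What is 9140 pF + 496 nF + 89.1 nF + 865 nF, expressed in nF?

In nF:
  9140 pF = 9140e-3 nF = 9.14
  496 nF → 496
  89.1 nF → 89.1
  865 nF → 865
Sum: 9.14 + 496 + 89.1 + 865 = 1459.24

1459.24 nF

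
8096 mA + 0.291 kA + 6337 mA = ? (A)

305.433 A

In A:
  8096 mA = 8096e-3 A = 8.096
  0.291 kA = 0.291e3 A = 291
  6337 mA = 6337e-3 A = 6.337
Sum: 8.096 + 291 + 6.337 = 305.433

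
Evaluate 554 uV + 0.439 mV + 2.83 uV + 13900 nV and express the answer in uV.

In uV:
  554 uV → 554
  0.439 mV = 0.439 × 10^3 uV = 439
  2.83 uV → 2.83
  13900 nV = 13900 × 10^-3 uV = 13.9
Sum: 554 + 439 + 2.83 + 13.9 = 1009.73

1009.73 uV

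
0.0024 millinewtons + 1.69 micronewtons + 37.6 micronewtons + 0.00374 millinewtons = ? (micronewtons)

In micronewtons:
  0.0024 millinewtons = 0.0024 × 10³ micronewtons = 2.4
  1.69 micronewtons → 1.69
  37.6 micronewtons → 37.6
  0.00374 millinewtons = 0.00374 × 10³ micronewtons = 3.74
Sum: 2.4 + 1.69 + 37.6 + 3.74 = 45.43

45.43 micronewtons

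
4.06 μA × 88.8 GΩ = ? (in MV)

4.06 × 10⁻⁶ × 88.8 × 10⁹ = 360.528 × 10³ V

0.360528 MV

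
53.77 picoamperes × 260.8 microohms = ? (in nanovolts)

0.000014023216 nanovolts

53.77 × 10⁻¹² × 260.8 × 10⁻⁶ = 14023.216 × 10⁻¹⁸ V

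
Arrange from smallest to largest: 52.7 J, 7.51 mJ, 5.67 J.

52.7 J = 52.7 J
7.51 mJ = 0.00751 J
5.67 J = 5.67 J

7.51 mJ < 5.67 J < 52.7 J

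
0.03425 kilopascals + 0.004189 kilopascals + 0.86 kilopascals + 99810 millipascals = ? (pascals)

998.249 pascals

In pascals:
  0.03425 kilopascals = 0.03425e3 pascals = 34.25
  0.004189 kilopascals = 0.004189e3 pascals = 4.189
  0.86 kilopascals = 0.86e3 pascals = 860
  99810 millipascals = 99810e-3 pascals = 99.81
Sum: 34.25 + 4.189 + 860 + 99.81 = 998.249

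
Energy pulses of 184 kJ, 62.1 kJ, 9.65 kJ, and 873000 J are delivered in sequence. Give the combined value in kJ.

In kJ:
  184 kJ → 184
  62.1 kJ → 62.1
  9.65 kJ → 9.65
  873000 J = 873000 × 10⁻³ kJ = 873
Sum: 184 + 62.1 + 9.65 + 873 = 1128.75

1128.75 kJ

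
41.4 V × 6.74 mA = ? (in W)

41.4 × 6.74 × 10^-3 = 279.036 × 10^-3 W

0.279036 W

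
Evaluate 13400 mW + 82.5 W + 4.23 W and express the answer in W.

In W:
  13400 mW = 13400 × 10^-3 W = 13.4
  82.5 W → 82.5
  4.23 W → 4.23
Sum: 13.4 + 82.5 + 4.23 = 100.13

100.13 W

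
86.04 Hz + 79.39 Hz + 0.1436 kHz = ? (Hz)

309.03 Hz

In Hz:
  86.04 Hz → 86.04
  79.39 Hz → 79.39
  0.1436 kHz = 0.1436 × 10³ Hz = 143.6
Sum: 86.04 + 79.39 + 143.6 = 309.03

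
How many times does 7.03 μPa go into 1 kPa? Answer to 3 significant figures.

(1 × 10³) / (7.03 × 10⁻⁶) = 0.1422 × 10⁹

142000000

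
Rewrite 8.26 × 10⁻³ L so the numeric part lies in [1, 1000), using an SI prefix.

8.26 mL

= 8.26 × 10⁻³ L; 10⁻³ is milli.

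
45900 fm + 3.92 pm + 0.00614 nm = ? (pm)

55.96 pm

In pm:
  45900 fm = 45900e-3 pm = 45.9
  3.92 pm → 3.92
  0.00614 nm = 0.00614e3 pm = 6.14
Sum: 45.9 + 3.92 + 6.14 = 55.96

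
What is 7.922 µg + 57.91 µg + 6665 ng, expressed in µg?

In µg:
  7.922 µg → 7.922
  57.91 µg → 57.91
  6665 ng = 6665 × 10⁻³ µg = 6.665
Sum: 7.922 + 57.91 + 6.665 = 72.497

72.497 µg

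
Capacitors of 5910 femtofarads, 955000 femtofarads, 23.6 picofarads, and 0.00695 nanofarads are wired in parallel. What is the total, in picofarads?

991.46 picofarads

In picofarads:
  5910 femtofarads = 5910 × 10⁻³ picofarads = 5.91
  955000 femtofarads = 955000 × 10⁻³ picofarads = 955
  23.6 picofarads → 23.6
  0.00695 nanofarads = 0.00695 × 10³ picofarads = 6.95
Sum: 5.91 + 955 + 23.6 + 6.95 = 991.46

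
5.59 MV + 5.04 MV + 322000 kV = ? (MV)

332.63 MV

In MV:
  5.59 MV → 5.59
  5.04 MV → 5.04
  322000 kV = 322000 × 10^-3 MV = 322
Sum: 5.59 + 5.04 + 322 = 332.63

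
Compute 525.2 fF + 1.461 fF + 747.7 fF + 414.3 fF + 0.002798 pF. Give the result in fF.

1691.459 fF

In fF:
  525.2 fF → 525.2
  1.461 fF → 1.461
  747.7 fF → 747.7
  414.3 fF → 414.3
  0.002798 pF = 0.002798 × 10³ fF = 2.798
Sum: 525.2 + 1.461 + 747.7 + 414.3 + 2.798 = 1691.459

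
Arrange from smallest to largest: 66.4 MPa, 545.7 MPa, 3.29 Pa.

66.4 MPa = 66400000 Pa
545.7 MPa = 545700000 Pa
3.29 Pa = 3.29 Pa

3.29 Pa < 66.4 MPa < 545.7 MPa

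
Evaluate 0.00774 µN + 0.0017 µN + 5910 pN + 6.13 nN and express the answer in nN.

In nN:
  0.00774 µN = 0.00774e3 nN = 7.74
  0.0017 µN = 0.0017e3 nN = 1.7
  5910 pN = 5910e-3 nN = 5.91
  6.13 nN → 6.13
Sum: 7.74 + 1.7 + 5.91 + 6.13 = 21.48

21.48 nN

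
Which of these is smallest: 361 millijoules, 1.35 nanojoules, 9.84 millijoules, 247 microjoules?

361 millijoules = 0.361 joules
1.35 nanojoules = 0.00000000135 joules
9.84 millijoules = 0.00984 joules
247 microjoules = 0.000247 joules

1.35 nanojoules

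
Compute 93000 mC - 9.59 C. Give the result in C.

In C:
  93000 mC = 93000 × 10⁻³ C = 93
  9.59 C → 9.59
Difference: 93 - 9.59 = 83.41

83.41 C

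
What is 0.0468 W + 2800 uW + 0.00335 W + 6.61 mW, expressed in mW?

59.56 mW

In mW:
  0.0468 W = 0.0468 × 10³ mW = 46.8
  2800 uW = 2800 × 10⁻³ mW = 2.8
  0.00335 W = 0.00335 × 10³ mW = 3.35
  6.61 mW → 6.61
Sum: 46.8 + 2.8 + 3.35 + 6.61 = 59.56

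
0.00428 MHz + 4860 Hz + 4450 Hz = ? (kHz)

13.59 kHz

In kHz:
  0.00428 MHz = 0.00428e3 kHz = 4.28
  4860 Hz = 4860e-3 kHz = 4.86
  4450 Hz = 4450e-3 kHz = 4.45
Sum: 4.28 + 4.86 + 4.45 = 13.59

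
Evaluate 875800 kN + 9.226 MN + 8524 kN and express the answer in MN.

893.55 MN

In MN:
  875800 kN = 875800e-3 MN = 875.8
  9.226 MN → 9.226
  8524 kN = 8524e-3 MN = 8.524
Sum: 875.8 + 9.226 + 8.524 = 893.55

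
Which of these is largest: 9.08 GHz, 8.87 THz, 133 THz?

9.08 GHz = 9080000000 Hz
8.87 THz = 8870000000000 Hz
133 THz = 133000000000000 Hz

133 THz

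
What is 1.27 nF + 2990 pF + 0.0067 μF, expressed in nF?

10.96 nF

In nF:
  1.27 nF → 1.27
  2990 pF = 2990e-3 nF = 2.99
  0.0067 μF = 0.0067e3 nF = 6.7
Sum: 1.27 + 2.99 + 6.7 = 10.96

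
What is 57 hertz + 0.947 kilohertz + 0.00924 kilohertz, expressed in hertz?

1013.24 hertz

In hertz:
  57 hertz → 57
  0.947 kilohertz = 0.947e3 hertz = 947
  0.00924 kilohertz = 0.00924e3 hertz = 9.24
Sum: 57 + 947 + 9.24 = 1013.24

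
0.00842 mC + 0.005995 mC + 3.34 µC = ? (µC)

17.755 µC

In µC:
  0.00842 mC = 0.00842e3 µC = 8.42
  0.005995 mC = 0.005995e3 µC = 5.995
  3.34 µC → 3.34
Sum: 8.42 + 5.995 + 3.34 = 17.755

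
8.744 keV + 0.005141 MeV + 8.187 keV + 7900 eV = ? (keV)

In keV:
  8.744 keV → 8.744
  0.005141 MeV = 0.005141e3 keV = 5.141
  8.187 keV → 8.187
  7900 eV = 7900e-3 keV = 7.9
Sum: 8.744 + 5.141 + 8.187 + 7.9 = 29.972

29.972 keV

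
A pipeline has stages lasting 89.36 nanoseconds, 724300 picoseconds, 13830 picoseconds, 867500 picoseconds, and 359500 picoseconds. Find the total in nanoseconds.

2054.49 nanoseconds

In nanoseconds:
  89.36 nanoseconds → 89.36
  724300 picoseconds = 724300 × 10⁻³ nanoseconds = 724.3
  13830 picoseconds = 13830 × 10⁻³ nanoseconds = 13.83
  867500 picoseconds = 867500 × 10⁻³ nanoseconds = 867.5
  359500 picoseconds = 359500 × 10⁻³ nanoseconds = 359.5
Sum: 89.36 + 724.3 + 13.83 + 867.5 + 359.5 = 2054.49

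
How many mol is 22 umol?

micro = 10⁻⁶, (no prefix) = 10⁰; factor is 10⁻⁶.
22 × 10⁻⁶ = 0.000022

0.000022 mol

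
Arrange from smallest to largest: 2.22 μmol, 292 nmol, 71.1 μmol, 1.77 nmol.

1.77 nmol < 292 nmol < 2.22 μmol < 71.1 μmol

2.22 μmol = 0.00000222 mol
292 nmol = 0.000000292 mol
71.1 μmol = 0.0000711 mol
1.77 nmol = 0.00000000177 mol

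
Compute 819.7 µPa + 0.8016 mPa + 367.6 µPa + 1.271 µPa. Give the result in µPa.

1990.171 µPa

In µPa:
  819.7 µPa → 819.7
  0.8016 mPa = 0.8016 × 10³ µPa = 801.6
  367.6 µPa → 367.6
  1.271 µPa → 1.271
Sum: 819.7 + 801.6 + 367.6 + 1.271 = 1990.171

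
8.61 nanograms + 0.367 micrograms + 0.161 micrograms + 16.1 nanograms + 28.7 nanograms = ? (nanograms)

581.41 nanograms

In nanograms:
  8.61 nanograms → 8.61
  0.367 micrograms = 0.367 × 10^3 nanograms = 367
  0.161 micrograms = 0.161 × 10^3 nanograms = 161
  16.1 nanograms → 16.1
  28.7 nanograms → 28.7
Sum: 8.61 + 367 + 161 + 16.1 + 28.7 = 581.41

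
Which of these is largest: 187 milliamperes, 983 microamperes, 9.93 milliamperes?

187 milliamperes

187 milliamperes = 0.187 amperes
983 microamperes = 0.000983 amperes
9.93 milliamperes = 0.00993 amperes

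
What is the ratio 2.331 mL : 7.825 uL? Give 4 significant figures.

(2.331 × 10^-3) / (7.825 × 10^-6) = 0.29789 × 10^3

297.9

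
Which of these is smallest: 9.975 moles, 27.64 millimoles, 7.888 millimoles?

9.975 moles = 9.975 moles
27.64 millimoles = 0.02764 moles
7.888 millimoles = 0.007888 moles

7.888 millimoles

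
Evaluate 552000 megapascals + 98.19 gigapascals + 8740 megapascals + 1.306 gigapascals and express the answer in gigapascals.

660.236 gigapascals

In gigapascals:
  552000 megapascals = 552000 × 10⁻³ gigapascals = 552
  98.19 gigapascals → 98.19
  8740 megapascals = 8740 × 10⁻³ gigapascals = 8.74
  1.306 gigapascals → 1.306
Sum: 552 + 98.19 + 8.74 + 1.306 = 660.236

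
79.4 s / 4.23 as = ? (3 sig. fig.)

18800000000000000000

(79.4) / (4.23 × 10⁻¹⁸) = 18.77 × 10¹⁸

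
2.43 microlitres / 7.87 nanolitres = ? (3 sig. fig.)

(2.43 × 10⁻⁶) / (7.87 × 10⁻⁹) = 0.3088 × 10³

309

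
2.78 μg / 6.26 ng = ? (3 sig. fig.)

(2.78 × 10⁻⁶) / (6.26 × 10⁻⁹) = 0.4441 × 10³

444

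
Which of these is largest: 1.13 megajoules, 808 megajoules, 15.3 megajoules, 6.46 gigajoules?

6.46 gigajoules

1.13 megajoules = 1130000 joules
808 megajoules = 808000000 joules
15.3 megajoules = 15300000 joules
6.46 gigajoules = 6460000000 joules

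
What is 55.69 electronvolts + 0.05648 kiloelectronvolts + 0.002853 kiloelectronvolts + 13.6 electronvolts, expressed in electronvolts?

128.623 electronvolts

In electronvolts:
  55.69 electronvolts → 55.69
  0.05648 kiloelectronvolts = 0.05648 × 10³ electronvolts = 56.48
  0.002853 kiloelectronvolts = 0.002853 × 10³ electronvolts = 2.853
  13.6 electronvolts → 13.6
Sum: 55.69 + 56.48 + 2.853 + 13.6 = 128.623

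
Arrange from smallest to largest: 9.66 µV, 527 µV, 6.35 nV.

6.35 nV < 9.66 µV < 527 µV

9.66 µV = 0.00000966 V
527 µV = 0.000527 V
6.35 nV = 0.00000000635 V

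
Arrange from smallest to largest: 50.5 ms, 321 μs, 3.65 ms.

50.5 ms = 0.0505 s
321 μs = 0.000321 s
3.65 ms = 0.00365 s

321 μs < 3.65 ms < 50.5 ms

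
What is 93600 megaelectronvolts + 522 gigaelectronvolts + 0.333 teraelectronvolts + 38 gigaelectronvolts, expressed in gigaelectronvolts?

986.6 gigaelectronvolts

In gigaelectronvolts:
  93600 megaelectronvolts = 93600e-3 gigaelectronvolts = 93.6
  522 gigaelectronvolts → 522
  0.333 teraelectronvolts = 0.333e3 gigaelectronvolts = 333
  38 gigaelectronvolts → 38
Sum: 93.6 + 522 + 333 + 38 = 986.6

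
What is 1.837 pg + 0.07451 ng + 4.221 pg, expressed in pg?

80.568 pg

In pg:
  1.837 pg → 1.837
  0.07451 ng = 0.07451 × 10^3 pg = 74.51
  4.221 pg → 4.221
Sum: 1.837 + 74.51 + 4.221 = 80.568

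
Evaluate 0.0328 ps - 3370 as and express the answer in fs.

29.43 fs

In fs:
  0.0328 ps = 0.0328 × 10^3 fs = 32.8
  3370 as = 3370 × 10^-3 fs = 3.37
Difference: 32.8 - 3.37 = 29.43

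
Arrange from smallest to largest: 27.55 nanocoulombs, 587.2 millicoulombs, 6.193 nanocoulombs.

6.193 nanocoulombs < 27.55 nanocoulombs < 587.2 millicoulombs

27.55 nanocoulombs = 0.00000002755 coulombs
587.2 millicoulombs = 0.5872 coulombs
6.193 nanocoulombs = 0.000000006193 coulombs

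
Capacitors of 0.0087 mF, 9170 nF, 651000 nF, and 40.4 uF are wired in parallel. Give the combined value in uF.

In uF:
  0.0087 mF = 0.0087 × 10³ uF = 8.7
  9170 nF = 9170 × 10⁻³ uF = 9.17
  651000 nF = 651000 × 10⁻³ uF = 651
  40.4 uF → 40.4
Sum: 8.7 + 9.17 + 651 + 40.4 = 709.27

709.27 uF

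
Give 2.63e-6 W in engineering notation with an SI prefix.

2.63 uW

= 2.63e-6 W; 1e-6 is micro.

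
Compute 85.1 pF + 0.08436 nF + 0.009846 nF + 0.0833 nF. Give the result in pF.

In pF:
  85.1 pF → 85.1
  0.08436 nF = 0.08436 × 10³ pF = 84.36
  0.009846 nF = 0.009846 × 10³ pF = 9.846
  0.0833 nF = 0.0833 × 10³ pF = 83.3
Sum: 85.1 + 84.36 + 9.846 + 83.3 = 262.606

262.606 pF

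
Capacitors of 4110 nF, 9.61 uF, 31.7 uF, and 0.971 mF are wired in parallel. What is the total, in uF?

In uF:
  4110 nF = 4110 × 10^-3 uF = 4.11
  9.61 uF → 9.61
  31.7 uF → 31.7
  0.971 mF = 0.971 × 10^3 uF = 971
Sum: 4.11 + 9.61 + 31.7 + 971 = 1016.42

1016.42 uF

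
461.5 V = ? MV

0.0004615 MV

(no prefix) = 1e0, mega = 1e6; factor is 1e-6.
461.5 × 1e-6 = 0.0004615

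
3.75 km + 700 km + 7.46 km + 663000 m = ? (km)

1374.21 km

In km:
  3.75 km → 3.75
  700 km → 700
  7.46 km → 7.46
  663000 m = 663000e-3 km = 663
Sum: 3.75 + 700 + 7.46 + 663 = 1374.21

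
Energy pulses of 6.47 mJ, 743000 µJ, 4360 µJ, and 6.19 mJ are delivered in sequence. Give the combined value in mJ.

In mJ:
  6.47 mJ → 6.47
  743000 µJ = 743000 × 10⁻³ mJ = 743
  4360 µJ = 4360 × 10⁻³ mJ = 4.36
  6.19 mJ → 6.19
Sum: 6.47 + 743 + 4.36 + 6.19 = 760.02

760.02 mJ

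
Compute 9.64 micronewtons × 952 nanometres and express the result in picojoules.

9.64 × 10^-6 × 952 × 10^-9 = 9177.28 × 10^-15 J

9.17728 picojoules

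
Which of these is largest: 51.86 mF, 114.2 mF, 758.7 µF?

114.2 mF

51.86 mF = 0.05186 F
114.2 mF = 0.1142 F
758.7 µF = 0.0007587 F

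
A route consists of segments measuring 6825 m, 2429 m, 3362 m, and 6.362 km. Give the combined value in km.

In km:
  6825 m = 6825e-3 km = 6.825
  2429 m = 2429e-3 km = 2.429
  3362 m = 3362e-3 km = 3.362
  6.362 km → 6.362
Sum: 6.825 + 2.429 + 3.362 + 6.362 = 18.978

18.978 km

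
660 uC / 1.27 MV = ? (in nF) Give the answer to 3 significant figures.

(660 × 10^-6) / (1.27 × 10^6) = 519.69 × 10^-12 F

0.520 nF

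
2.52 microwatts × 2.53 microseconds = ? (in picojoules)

6.3756 picojoules

2.52 × 10⁻⁶ × 2.53 × 10⁻⁶ = 6.3756 × 10⁻¹² J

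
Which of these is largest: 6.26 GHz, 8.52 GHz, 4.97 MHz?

8.52 GHz

6.26 GHz = 6260000000 Hz
8.52 GHz = 8520000000 Hz
4.97 MHz = 4970000 Hz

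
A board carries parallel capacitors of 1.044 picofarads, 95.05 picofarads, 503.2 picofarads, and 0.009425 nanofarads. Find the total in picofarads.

In picofarads:
  1.044 picofarads → 1.044
  95.05 picofarads → 95.05
  503.2 picofarads → 503.2
  0.009425 nanofarads = 0.009425 × 10^3 picofarads = 9.425
Sum: 1.044 + 95.05 + 503.2 + 9.425 = 608.719

608.719 picofarads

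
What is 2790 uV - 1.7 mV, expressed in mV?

In mV:
  2790 uV = 2790 × 10^-3 mV = 2.79
  1.7 mV → 1.7
Difference: 2.79 - 1.7 = 1.09

1.09 mV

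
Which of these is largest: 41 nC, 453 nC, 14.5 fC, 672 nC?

41 nC = 0.000000041 C
453 nC = 0.000000453 C
14.5 fC = 0.0000000000000145 C
672 nC = 0.000000672 C

672 nC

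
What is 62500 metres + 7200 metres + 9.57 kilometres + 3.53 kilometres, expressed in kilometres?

82.8 kilometres

In kilometres:
  62500 metres = 62500 × 10^-3 kilometres = 62.5
  7200 metres = 7200 × 10^-3 kilometres = 7.2
  9.57 kilometres → 9.57
  3.53 kilometres → 3.53
Sum: 62.5 + 7.2 + 9.57 + 3.53 = 82.8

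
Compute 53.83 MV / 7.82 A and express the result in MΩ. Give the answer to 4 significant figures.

(53.83 × 10⁶) / (7.82) = 6.88363 × 10⁶ Ω

6.884 MΩ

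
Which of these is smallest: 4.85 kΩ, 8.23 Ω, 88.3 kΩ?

8.23 Ω

4.85 kΩ = 4850 Ω
8.23 Ω = 8.23 Ω
88.3 kΩ = 88300 Ω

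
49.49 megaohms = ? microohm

mega = 10^6, micro = 10^-6; factor is 10^12.
49.49 × 10^12 = 49490000000000

49490000000000 microohms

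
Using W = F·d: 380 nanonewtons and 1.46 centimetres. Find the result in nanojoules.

380e-9 × 1.46e-2 = 554.8e-11 J

5.548 nanojoules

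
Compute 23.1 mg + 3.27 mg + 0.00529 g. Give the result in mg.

In mg:
  23.1 mg → 23.1
  3.27 mg → 3.27
  0.00529 g = 0.00529e3 mg = 5.29
Sum: 23.1 + 3.27 + 5.29 = 31.66

31.66 mg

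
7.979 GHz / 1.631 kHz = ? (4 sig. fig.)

(7.979e9) / (1.631e3) = 4.8921e6

4892000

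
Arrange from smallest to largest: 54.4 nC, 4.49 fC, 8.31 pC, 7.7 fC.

54.4 nC = 0.0000000544 C
4.49 fC = 0.00000000000000449 C
8.31 pC = 0.00000000000831 C
7.7 fC = 0.0000000000000077 C

4.49 fC < 7.7 fC < 8.31 pC < 54.4 nC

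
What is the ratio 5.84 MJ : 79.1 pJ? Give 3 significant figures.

73800000000000000

(5.84e6) / (79.1e-12) = 0.07383e18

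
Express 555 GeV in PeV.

0.000555 PeV

giga = 1e9, peta = 1e15; factor is 1e-6.
555 × 1e-6 = 0.000555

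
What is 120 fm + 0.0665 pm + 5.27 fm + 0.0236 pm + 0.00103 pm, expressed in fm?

216.4 fm

In fm:
  120 fm → 120
  0.0665 pm = 0.0665e3 fm = 66.5
  5.27 fm → 5.27
  0.0236 pm = 0.0236e3 fm = 23.6
  0.00103 pm = 0.00103e3 fm = 1.03
Sum: 120 + 66.5 + 5.27 + 23.6 + 1.03 = 216.4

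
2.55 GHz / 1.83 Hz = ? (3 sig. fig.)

1390000000

(2.55 × 10^9) / (1.83) = 1.393 × 10^9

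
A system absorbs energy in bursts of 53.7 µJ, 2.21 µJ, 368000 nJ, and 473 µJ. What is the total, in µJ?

In µJ:
  53.7 µJ → 53.7
  2.21 µJ → 2.21
  368000 nJ = 368000e-3 µJ = 368
  473 µJ → 473
Sum: 53.7 + 2.21 + 368 + 473 = 896.91

896.91 µJ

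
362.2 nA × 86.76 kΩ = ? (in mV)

362.2e-9 × 86.76e3 = 31424.472e-6 V

31.424472 mV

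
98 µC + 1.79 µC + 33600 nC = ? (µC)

In µC:
  98 µC → 98
  1.79 µC → 1.79
  33600 nC = 33600 × 10^-3 µC = 33.6
Sum: 98 + 1.79 + 33.6 = 133.39

133.39 µC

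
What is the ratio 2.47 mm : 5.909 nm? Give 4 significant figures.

(2.47 × 10⁻³) / (5.909 × 10⁻⁹) = 0.41801 × 10⁶

418000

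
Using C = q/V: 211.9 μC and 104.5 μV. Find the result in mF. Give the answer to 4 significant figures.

(211.9 × 10⁻⁶) / (104.5 × 10⁻⁶) = 2.02775 F

2028 mF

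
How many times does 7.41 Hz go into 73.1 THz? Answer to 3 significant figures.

9870000000000

(73.1 × 10^12) / (7.41) = 9.865 × 10^12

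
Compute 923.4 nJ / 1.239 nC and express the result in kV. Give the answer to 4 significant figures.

0.7453 kV

(923.4e-9) / (1.239e-9) = 745.278 V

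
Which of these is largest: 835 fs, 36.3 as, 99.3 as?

835 fs

835 fs = 0.000000000000835 s
36.3 as = 0.0000000000000000363 s
99.3 as = 0.0000000000000000993 s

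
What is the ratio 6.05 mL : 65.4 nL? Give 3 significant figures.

(6.05e-3) / (65.4e-9) = 0.09251e6

92500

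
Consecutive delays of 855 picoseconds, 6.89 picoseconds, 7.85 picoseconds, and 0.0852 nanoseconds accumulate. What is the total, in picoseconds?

In picoseconds:
  855 picoseconds → 855
  6.89 picoseconds → 6.89
  7.85 picoseconds → 7.85
  0.0852 nanoseconds = 0.0852 × 10³ picoseconds = 85.2
Sum: 855 + 6.89 + 7.85 + 85.2 = 954.94

954.94 picoseconds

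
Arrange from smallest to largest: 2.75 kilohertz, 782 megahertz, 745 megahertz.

2.75 kilohertz = 2750 hertz
782 megahertz = 782000000 hertz
745 megahertz = 745000000 hertz

2.75 kilohertz < 745 megahertz < 782 megahertz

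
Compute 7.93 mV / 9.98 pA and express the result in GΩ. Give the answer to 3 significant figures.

(7.93e-3) / (9.98e-12) = 0.79459e9 Ω

0.795 GΩ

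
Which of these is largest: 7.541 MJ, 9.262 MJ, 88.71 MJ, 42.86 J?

7.541 MJ = 7541000 J
9.262 MJ = 9262000 J
88.71 MJ = 88710000 J
42.86 J = 42.86 J

88.71 MJ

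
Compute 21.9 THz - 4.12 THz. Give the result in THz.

17.78 THz

In THz:
  21.9 THz → 21.9
  4.12 THz → 4.12
Difference: 21.9 - 4.12 = 17.78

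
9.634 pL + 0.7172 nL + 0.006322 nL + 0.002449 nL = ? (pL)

In pL:
  9.634 pL → 9.634
  0.7172 nL = 0.7172e3 pL = 717.2
  0.006322 nL = 0.006322e3 pL = 6.322
  0.002449 nL = 0.002449e3 pL = 2.449
Sum: 9.634 + 717.2 + 6.322 + 2.449 = 735.605

735.605 pL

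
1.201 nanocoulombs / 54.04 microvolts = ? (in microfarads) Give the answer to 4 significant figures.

22.22 microfarads

(1.201 × 10^-9) / (54.04 × 10^-6) = 0.0222243 × 10^-3 F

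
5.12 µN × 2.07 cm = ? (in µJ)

0.105984 µJ

5.12 × 10⁻⁶ × 2.07 × 10⁻² = 10.5984 × 10⁻⁸ J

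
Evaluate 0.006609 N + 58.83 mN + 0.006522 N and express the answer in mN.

71.961 mN

In mN:
  0.006609 N = 0.006609e3 mN = 6.609
  58.83 mN → 58.83
  0.006522 N = 0.006522e3 mN = 6.522
Sum: 6.609 + 58.83 + 6.522 = 71.961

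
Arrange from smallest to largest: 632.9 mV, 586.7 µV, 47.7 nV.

632.9 mV = 0.6329 V
586.7 µV = 0.0005867 V
47.7 nV = 0.0000000477 V

47.7 nV < 586.7 µV < 632.9 mV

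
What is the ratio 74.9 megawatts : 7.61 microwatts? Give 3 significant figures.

9840000000000

(74.9 × 10^6) / (7.61 × 10^-6) = 9.842 × 10^12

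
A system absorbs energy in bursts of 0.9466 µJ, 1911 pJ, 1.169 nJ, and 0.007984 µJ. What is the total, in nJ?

In nJ:
  0.9466 µJ = 0.9466 × 10^3 nJ = 946.6
  1911 pJ = 1911 × 10^-3 nJ = 1.911
  1.169 nJ → 1.169
  0.007984 µJ = 0.007984 × 10^3 nJ = 7.984
Sum: 946.6 + 1.911 + 1.169 + 7.984 = 957.664

957.664 nJ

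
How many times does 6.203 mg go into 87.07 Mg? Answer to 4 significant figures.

(87.07 × 10^6) / (6.203 × 10^-3) = 14.037 × 10^9

14040000000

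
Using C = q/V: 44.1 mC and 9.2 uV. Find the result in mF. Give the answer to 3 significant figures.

(44.1e-3) / (9.2e-6) = 4.7935e3 F

4790000 mF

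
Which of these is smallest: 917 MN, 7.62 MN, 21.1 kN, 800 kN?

917 MN = 917000000 N
7.62 MN = 7620000 N
21.1 kN = 21100 N
800 kN = 800000 N

21.1 kN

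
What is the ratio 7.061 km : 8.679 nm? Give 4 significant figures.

813600000000

(7.061e3) / (8.679e-9) = 0.81357e12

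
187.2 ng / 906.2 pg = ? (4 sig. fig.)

(187.2 × 10^-9) / (906.2 × 10^-12) = 0.20658 × 10^3

206.6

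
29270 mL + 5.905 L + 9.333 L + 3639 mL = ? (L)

In L:
  29270 mL = 29270 × 10⁻³ L = 29.27
  5.905 L → 5.905
  9.333 L → 9.333
  3639 mL = 3639 × 10⁻³ L = 3.639
Sum: 29.27 + 5.905 + 9.333 + 3.639 = 48.147

48.147 L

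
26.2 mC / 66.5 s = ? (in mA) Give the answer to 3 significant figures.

(26.2e-3) / (66.5) = 0.39398e-3 A

0.394 mA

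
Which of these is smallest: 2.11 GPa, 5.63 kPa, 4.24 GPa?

5.63 kPa

2.11 GPa = 2110000000 Pa
5.63 kPa = 5630 Pa
4.24 GPa = 4240000000 Pa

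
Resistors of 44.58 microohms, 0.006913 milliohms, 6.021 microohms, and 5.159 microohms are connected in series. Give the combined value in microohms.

In microohms:
  44.58 microohms → 44.58
  0.006913 milliohms = 0.006913 × 10³ microohms = 6.913
  6.021 microohms → 6.021
  5.159 microohms → 5.159
Sum: 44.58 + 6.913 + 6.021 + 5.159 = 62.673

62.673 microohms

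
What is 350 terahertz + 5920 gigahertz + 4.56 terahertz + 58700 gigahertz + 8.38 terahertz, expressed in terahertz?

In terahertz:
  350 terahertz → 350
  5920 gigahertz = 5920 × 10^-3 terahertz = 5.92
  4.56 terahertz → 4.56
  58700 gigahertz = 58700 × 10^-3 terahertz = 58.7
  8.38 terahertz → 8.38
Sum: 350 + 5.92 + 4.56 + 58.7 + 8.38 = 427.56

427.56 terahertz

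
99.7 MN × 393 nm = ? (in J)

39.1821 J

99.7 × 10⁶ × 393 × 10⁻⁹ = 39182.1 × 10⁻³ J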